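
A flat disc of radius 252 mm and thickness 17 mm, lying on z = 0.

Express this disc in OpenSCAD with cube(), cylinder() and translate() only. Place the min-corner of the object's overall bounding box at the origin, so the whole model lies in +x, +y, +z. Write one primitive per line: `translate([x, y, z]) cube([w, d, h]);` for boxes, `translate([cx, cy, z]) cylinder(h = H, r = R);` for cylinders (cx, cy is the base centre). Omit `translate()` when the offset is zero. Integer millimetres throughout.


translate([252, 252, 0]) cylinder(h = 17, r = 252);


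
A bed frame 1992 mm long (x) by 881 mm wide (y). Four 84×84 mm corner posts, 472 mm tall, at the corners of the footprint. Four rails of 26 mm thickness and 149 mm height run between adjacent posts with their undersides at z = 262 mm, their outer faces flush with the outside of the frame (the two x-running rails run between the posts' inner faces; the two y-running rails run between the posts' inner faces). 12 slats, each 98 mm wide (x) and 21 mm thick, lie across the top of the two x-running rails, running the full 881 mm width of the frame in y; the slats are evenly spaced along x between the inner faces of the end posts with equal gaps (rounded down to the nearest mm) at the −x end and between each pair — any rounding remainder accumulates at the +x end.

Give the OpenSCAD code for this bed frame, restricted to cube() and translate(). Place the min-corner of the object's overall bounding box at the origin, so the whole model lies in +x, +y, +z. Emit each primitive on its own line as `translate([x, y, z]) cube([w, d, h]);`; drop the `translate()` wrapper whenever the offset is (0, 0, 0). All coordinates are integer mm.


cube([84, 84, 472]);
translate([0, 797, 0]) cube([84, 84, 472]);
translate([1908, 0, 0]) cube([84, 84, 472]);
translate([1908, 797, 0]) cube([84, 84, 472]);
translate([84, 0, 262]) cube([1824, 26, 149]);
translate([84, 855, 262]) cube([1824, 26, 149]);
translate([0, 84, 262]) cube([26, 713, 149]);
translate([1966, 84, 262]) cube([26, 713, 149]);
translate([133, 0, 411]) cube([98, 881, 21]);
translate([280, 0, 411]) cube([98, 881, 21]);
translate([427, 0, 411]) cube([98, 881, 21]);
translate([574, 0, 411]) cube([98, 881, 21]);
translate([721, 0, 411]) cube([98, 881, 21]);
translate([868, 0, 411]) cube([98, 881, 21]);
translate([1015, 0, 411]) cube([98, 881, 21]);
translate([1162, 0, 411]) cube([98, 881, 21]);
translate([1309, 0, 411]) cube([98, 881, 21]);
translate([1456, 0, 411]) cube([98, 881, 21]);
translate([1603, 0, 411]) cube([98, 881, 21]);
translate([1750, 0, 411]) cube([98, 881, 21]);


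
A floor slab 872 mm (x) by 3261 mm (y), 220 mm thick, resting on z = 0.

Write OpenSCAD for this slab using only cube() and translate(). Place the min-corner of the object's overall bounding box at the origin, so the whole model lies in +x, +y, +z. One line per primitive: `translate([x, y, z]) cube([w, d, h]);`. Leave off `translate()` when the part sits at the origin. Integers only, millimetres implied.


cube([872, 3261, 220]);


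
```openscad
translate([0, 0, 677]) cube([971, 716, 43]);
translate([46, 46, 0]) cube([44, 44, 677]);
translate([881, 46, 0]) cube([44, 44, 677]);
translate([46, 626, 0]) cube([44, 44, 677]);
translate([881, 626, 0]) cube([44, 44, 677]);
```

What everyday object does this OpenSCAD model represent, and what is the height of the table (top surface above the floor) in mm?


A table. The table height is 720 mm.

A 971×716×43 slab sits at z = 677 on four 44 mm square posts — a table. The top surface is at 677 + 43 = 720 mm.


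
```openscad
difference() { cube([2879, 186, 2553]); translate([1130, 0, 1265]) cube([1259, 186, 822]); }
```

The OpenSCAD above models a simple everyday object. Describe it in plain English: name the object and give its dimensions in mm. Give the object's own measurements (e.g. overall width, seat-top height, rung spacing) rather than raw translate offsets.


A wall 2879 mm long (x), 186 mm thick (y), 2553 mm tall, with a rectangular window opening cut through it. The opening is 1259 mm wide and 822 mm tall; its sill is at z = 1265 mm and its near (−x) edge is 1130 mm from the wall's −x end. The opening passes through the full wall thickness.


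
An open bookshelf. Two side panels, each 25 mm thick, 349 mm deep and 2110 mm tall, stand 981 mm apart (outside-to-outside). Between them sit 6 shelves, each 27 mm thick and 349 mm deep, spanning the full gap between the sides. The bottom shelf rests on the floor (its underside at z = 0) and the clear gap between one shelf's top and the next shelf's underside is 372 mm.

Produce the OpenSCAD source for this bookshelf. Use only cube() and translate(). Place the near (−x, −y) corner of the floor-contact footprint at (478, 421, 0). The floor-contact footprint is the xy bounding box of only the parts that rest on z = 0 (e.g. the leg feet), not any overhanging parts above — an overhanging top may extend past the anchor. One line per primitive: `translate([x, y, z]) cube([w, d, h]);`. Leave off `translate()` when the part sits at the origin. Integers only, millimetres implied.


translate([478, 421, 0]) cube([25, 349, 2110]);
translate([1434, 421, 0]) cube([25, 349, 2110]);
translate([503, 421, 0]) cube([931, 349, 27]);
translate([503, 421, 399]) cube([931, 349, 27]);
translate([503, 421, 798]) cube([931, 349, 27]);
translate([503, 421, 1197]) cube([931, 349, 27]);
translate([503, 421, 1596]) cube([931, 349, 27]);
translate([503, 421, 1995]) cube([931, 349, 27]);


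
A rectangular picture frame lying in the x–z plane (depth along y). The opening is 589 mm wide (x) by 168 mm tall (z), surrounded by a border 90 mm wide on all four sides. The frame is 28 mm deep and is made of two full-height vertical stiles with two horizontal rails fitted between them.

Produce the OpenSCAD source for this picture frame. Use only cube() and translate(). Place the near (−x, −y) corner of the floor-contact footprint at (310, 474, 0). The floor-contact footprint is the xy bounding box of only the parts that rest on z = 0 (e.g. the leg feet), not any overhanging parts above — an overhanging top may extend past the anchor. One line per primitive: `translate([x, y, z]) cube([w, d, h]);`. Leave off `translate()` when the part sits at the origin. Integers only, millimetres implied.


translate([310, 474, 0]) cube([90, 28, 348]);
translate([989, 474, 0]) cube([90, 28, 348]);
translate([400, 474, 0]) cube([589, 28, 90]);
translate([400, 474, 258]) cube([589, 28, 90]);


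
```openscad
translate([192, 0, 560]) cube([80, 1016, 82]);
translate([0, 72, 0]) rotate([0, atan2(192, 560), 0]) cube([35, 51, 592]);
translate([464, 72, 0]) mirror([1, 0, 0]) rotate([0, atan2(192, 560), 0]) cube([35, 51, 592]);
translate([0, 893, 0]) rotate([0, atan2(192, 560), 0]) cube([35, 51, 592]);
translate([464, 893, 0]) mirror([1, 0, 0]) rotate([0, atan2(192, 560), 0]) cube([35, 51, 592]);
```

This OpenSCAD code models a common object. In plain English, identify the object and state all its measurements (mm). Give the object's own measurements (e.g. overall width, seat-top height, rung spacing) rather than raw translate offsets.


A sawhorse. A 80×1016×82 mm beam (x, y, z) sits on two A-frame leg pairs. Each pair is two raked legs of 35×51 mm section (51 mm along y) splaying symmetrically in x. Each leg rises 560 mm vertically over 192 mm of horizontal reach and is 592 mm long along its own axis. Every leg's outer bottom edge rests on the floor and its outer top edge meets a bottom edge of the beam — the left legs (tilting toward +x) meet the beam's −x bottom edge, the right legs (their mirror images, tilting toward −x) meet its +x bottom edge — so the leg tops tuck under the beam, the beam's underside is 560 mm above the floor, and the feet are 464 mm apart outside-to-outside with the beam centred between them. The two leg pairs are set in 72 mm from either end of the beam.


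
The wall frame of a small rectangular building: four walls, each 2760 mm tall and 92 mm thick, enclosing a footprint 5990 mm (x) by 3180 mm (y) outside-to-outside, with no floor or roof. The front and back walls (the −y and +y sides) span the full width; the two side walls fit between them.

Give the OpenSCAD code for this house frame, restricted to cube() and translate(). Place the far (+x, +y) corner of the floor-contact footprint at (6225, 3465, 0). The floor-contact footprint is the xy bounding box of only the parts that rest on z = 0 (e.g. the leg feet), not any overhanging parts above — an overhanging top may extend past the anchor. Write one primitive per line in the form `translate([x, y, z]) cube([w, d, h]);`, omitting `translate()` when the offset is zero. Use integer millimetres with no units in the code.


translate([235, 285, 0]) cube([5990, 92, 2760]);
translate([235, 3373, 0]) cube([5990, 92, 2760]);
translate([235, 377, 0]) cube([92, 2996, 2760]);
translate([6133, 377, 0]) cube([92, 2996, 2760]);


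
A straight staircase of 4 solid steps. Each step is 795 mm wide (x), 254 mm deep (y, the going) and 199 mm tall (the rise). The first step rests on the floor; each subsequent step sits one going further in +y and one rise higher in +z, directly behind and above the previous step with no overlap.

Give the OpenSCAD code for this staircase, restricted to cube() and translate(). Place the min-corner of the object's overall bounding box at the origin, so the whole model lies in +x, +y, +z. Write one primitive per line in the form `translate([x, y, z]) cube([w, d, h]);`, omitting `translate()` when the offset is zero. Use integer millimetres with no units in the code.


cube([795, 254, 199]);
translate([0, 254, 199]) cube([795, 254, 199]);
translate([0, 508, 398]) cube([795, 254, 199]);
translate([0, 762, 597]) cube([795, 254, 199]);


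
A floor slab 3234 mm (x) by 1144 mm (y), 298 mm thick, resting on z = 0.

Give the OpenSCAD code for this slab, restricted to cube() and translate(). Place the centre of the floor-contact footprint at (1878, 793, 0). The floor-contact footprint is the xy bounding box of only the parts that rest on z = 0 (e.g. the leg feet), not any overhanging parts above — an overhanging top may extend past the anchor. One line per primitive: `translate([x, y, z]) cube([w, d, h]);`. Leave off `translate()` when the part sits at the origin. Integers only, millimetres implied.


translate([261, 221, 0]) cube([3234, 1144, 298]);


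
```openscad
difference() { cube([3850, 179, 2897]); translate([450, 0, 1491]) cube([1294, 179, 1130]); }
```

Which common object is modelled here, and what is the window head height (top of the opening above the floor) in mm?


A wall with a window opening. The window head height is 2621 mm.

A wall with a rectangular opening subtracted — a window. Sill at z = 1491, opening 1130 mm tall, so the head is at 1491 + 1130 = 2621 mm.


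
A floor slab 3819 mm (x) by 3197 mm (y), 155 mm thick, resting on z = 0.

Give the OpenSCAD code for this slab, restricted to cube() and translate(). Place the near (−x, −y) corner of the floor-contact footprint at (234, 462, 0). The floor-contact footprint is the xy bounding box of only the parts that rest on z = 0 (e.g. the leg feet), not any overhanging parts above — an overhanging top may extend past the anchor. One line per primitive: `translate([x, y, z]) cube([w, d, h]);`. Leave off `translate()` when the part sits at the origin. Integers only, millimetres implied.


translate([234, 462, 0]) cube([3819, 3197, 155]);


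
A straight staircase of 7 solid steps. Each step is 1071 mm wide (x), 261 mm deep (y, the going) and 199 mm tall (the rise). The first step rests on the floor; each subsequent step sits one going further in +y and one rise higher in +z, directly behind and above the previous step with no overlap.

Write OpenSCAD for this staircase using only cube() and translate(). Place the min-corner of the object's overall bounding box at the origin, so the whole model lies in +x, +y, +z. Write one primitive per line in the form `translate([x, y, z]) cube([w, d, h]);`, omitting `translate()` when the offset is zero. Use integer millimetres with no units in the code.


cube([1071, 261, 199]);
translate([0, 261, 199]) cube([1071, 261, 199]);
translate([0, 522, 398]) cube([1071, 261, 199]);
translate([0, 783, 597]) cube([1071, 261, 199]);
translate([0, 1044, 796]) cube([1071, 261, 199]);
translate([0, 1305, 995]) cube([1071, 261, 199]);
translate([0, 1566, 1194]) cube([1071, 261, 199]);


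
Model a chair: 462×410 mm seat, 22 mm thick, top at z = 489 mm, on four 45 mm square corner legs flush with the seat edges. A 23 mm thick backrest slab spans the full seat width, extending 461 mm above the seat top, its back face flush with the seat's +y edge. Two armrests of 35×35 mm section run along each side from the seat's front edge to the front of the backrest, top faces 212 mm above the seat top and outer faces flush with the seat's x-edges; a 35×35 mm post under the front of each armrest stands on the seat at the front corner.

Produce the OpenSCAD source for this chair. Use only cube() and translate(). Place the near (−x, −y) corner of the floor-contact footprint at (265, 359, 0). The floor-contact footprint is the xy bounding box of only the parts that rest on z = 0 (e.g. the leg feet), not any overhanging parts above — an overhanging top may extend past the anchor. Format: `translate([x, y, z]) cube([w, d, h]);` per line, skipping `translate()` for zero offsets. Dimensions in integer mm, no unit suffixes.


translate([265, 359, 467]) cube([462, 410, 22]);
translate([265, 359, 0]) cube([45, 45, 467]);
translate([682, 359, 0]) cube([45, 45, 467]);
translate([265, 724, 0]) cube([45, 45, 467]);
translate([682, 724, 0]) cube([45, 45, 467]);
translate([265, 746, 489]) cube([462, 23, 461]);
translate([265, 359, 666]) cube([35, 387, 35]);
translate([692, 359, 666]) cube([35, 387, 35]);
translate([265, 359, 489]) cube([35, 35, 177]);
translate([692, 359, 489]) cube([35, 35, 177]);


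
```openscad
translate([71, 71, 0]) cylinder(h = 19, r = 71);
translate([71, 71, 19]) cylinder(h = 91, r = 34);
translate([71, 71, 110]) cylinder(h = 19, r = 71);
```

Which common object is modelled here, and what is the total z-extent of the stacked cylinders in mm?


A spool. The overall height is 129 mm.

Three coaxial cylinders, large–small–large — a spool. Two 19 mm flanges and a 91 mm core give 19 + 91 + 19 = 129 mm.


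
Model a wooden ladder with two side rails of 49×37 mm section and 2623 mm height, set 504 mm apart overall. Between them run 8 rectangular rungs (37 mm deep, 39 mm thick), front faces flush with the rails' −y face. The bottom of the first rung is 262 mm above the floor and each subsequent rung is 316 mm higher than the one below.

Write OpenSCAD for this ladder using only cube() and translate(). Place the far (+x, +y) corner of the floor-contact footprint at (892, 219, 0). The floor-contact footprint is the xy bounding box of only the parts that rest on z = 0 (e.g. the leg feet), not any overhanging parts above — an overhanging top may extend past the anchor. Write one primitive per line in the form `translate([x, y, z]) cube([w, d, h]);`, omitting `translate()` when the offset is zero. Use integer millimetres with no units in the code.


translate([388, 182, 0]) cube([49, 37, 2623]);
translate([843, 182, 0]) cube([49, 37, 2623]);
translate([437, 182, 262]) cube([406, 37, 39]);
translate([437, 182, 578]) cube([406, 37, 39]);
translate([437, 182, 894]) cube([406, 37, 39]);
translate([437, 182, 1210]) cube([406, 37, 39]);
translate([437, 182, 1526]) cube([406, 37, 39]);
translate([437, 182, 1842]) cube([406, 37, 39]);
translate([437, 182, 2158]) cube([406, 37, 39]);
translate([437, 182, 2474]) cube([406, 37, 39]);


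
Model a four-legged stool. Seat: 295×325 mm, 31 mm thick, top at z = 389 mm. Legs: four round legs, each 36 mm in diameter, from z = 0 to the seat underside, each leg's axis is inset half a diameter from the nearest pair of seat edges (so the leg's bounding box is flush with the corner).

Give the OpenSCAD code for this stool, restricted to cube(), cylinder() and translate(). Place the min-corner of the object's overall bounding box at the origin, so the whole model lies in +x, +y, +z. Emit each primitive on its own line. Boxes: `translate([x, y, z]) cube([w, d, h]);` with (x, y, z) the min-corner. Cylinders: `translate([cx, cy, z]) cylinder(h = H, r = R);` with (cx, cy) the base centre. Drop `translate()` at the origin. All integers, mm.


translate([0, 0, 358]) cube([295, 325, 31]);
translate([18, 18, 0]) cylinder(h = 358, r = 18);
translate([277, 18, 0]) cylinder(h = 358, r = 18);
translate([18, 307, 0]) cylinder(h = 358, r = 18);
translate([277, 307, 0]) cylinder(h = 358, r = 18);


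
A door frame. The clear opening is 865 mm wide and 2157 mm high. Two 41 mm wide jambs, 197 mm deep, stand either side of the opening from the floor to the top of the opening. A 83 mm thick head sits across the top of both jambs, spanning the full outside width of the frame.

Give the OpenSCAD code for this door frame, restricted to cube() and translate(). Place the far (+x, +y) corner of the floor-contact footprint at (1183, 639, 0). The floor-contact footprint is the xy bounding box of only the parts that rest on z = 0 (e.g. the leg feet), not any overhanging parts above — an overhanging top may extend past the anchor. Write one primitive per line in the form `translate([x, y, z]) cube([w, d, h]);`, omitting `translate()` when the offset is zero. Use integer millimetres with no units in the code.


translate([236, 442, 0]) cube([41, 197, 2157]);
translate([1142, 442, 0]) cube([41, 197, 2157]);
translate([236, 442, 2157]) cube([947, 197, 83]);


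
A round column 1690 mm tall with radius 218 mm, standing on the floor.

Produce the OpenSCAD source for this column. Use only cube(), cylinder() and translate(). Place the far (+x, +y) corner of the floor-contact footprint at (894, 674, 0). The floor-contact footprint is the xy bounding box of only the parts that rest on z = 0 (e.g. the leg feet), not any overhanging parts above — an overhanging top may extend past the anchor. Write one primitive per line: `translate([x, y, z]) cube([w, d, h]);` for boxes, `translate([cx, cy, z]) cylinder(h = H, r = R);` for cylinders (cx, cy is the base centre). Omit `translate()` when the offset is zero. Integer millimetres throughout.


translate([676, 456, 0]) cylinder(h = 1690, r = 218);


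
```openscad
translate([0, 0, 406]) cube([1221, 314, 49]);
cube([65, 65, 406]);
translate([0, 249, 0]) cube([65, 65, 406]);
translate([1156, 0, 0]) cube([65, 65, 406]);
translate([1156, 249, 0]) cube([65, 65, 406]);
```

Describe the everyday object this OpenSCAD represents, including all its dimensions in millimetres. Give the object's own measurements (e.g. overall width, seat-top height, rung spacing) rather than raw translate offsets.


A long wooden bench with a 1221 mm (x) × 314 mm (y) seat, 49 mm thick, its top surface 455 mm above the floor. Four 65 mm square legs at the seat corners, flush with the edges, run from z = 0 to the seat underside.


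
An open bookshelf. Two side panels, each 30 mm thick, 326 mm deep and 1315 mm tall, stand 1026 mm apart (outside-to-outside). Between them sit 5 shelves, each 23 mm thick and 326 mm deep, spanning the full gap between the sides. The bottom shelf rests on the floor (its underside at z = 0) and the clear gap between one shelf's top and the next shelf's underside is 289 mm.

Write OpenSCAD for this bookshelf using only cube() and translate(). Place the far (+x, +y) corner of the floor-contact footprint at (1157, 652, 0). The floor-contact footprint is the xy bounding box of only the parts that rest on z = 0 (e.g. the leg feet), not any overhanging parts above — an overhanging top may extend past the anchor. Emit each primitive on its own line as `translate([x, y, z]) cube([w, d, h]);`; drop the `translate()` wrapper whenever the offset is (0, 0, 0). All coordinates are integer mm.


translate([131, 326, 0]) cube([30, 326, 1315]);
translate([1127, 326, 0]) cube([30, 326, 1315]);
translate([161, 326, 0]) cube([966, 326, 23]);
translate([161, 326, 312]) cube([966, 326, 23]);
translate([161, 326, 624]) cube([966, 326, 23]);
translate([161, 326, 936]) cube([966, 326, 23]);
translate([161, 326, 1248]) cube([966, 326, 23]);


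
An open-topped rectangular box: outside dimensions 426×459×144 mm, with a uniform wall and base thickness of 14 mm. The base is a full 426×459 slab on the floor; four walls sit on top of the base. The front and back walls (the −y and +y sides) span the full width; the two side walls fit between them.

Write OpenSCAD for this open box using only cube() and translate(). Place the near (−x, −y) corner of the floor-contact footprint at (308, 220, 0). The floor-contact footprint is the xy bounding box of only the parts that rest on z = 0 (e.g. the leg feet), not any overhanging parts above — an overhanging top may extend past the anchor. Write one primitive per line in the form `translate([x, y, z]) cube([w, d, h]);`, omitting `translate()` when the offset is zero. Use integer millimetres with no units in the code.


translate([308, 220, 0]) cube([426, 459, 14]);
translate([308, 220, 14]) cube([426, 14, 130]);
translate([308, 665, 14]) cube([426, 14, 130]);
translate([308, 234, 14]) cube([14, 431, 130]);
translate([720, 234, 14]) cube([14, 431, 130]);


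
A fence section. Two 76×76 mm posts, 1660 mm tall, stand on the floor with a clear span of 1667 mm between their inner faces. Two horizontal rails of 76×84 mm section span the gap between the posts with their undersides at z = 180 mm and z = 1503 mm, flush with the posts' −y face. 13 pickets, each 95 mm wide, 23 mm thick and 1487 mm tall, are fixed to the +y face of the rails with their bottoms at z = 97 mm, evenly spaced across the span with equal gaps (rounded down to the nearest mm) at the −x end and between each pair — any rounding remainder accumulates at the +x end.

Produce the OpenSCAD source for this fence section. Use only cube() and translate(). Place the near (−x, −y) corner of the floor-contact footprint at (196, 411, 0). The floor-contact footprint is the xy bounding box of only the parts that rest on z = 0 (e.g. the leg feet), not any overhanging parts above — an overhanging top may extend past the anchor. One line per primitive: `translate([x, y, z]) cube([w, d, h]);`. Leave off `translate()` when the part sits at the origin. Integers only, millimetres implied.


translate([196, 411, 0]) cube([76, 76, 1660]);
translate([1939, 411, 0]) cube([76, 76, 1660]);
translate([272, 411, 180]) cube([1667, 76, 84]);
translate([272, 411, 1503]) cube([1667, 76, 84]);
translate([302, 487, 97]) cube([95, 23, 1487]);
translate([427, 487, 97]) cube([95, 23, 1487]);
translate([552, 487, 97]) cube([95, 23, 1487]);
translate([677, 487, 97]) cube([95, 23, 1487]);
translate([802, 487, 97]) cube([95, 23, 1487]);
translate([927, 487, 97]) cube([95, 23, 1487]);
translate([1052, 487, 97]) cube([95, 23, 1487]);
translate([1177, 487, 97]) cube([95, 23, 1487]);
translate([1302, 487, 97]) cube([95, 23, 1487]);
translate([1427, 487, 97]) cube([95, 23, 1487]);
translate([1552, 487, 97]) cube([95, 23, 1487]);
translate([1677, 487, 97]) cube([95, 23, 1487]);
translate([1802, 487, 97]) cube([95, 23, 1487]);


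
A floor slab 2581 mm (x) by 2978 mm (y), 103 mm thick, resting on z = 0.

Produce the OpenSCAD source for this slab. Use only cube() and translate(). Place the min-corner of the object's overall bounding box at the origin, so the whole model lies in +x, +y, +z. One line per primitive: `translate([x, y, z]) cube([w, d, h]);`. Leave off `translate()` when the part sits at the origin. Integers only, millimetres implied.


cube([2581, 2978, 103]);


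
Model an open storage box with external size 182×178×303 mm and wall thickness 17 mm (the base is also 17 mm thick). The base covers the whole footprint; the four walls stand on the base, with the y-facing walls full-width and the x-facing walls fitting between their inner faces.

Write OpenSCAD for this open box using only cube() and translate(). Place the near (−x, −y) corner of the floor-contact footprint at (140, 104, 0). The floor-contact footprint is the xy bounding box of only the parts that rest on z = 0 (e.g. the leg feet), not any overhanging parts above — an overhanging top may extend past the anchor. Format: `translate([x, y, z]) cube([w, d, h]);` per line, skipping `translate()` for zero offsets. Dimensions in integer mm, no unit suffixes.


translate([140, 104, 0]) cube([182, 178, 17]);
translate([140, 104, 17]) cube([182, 17, 286]);
translate([140, 265, 17]) cube([182, 17, 286]);
translate([140, 121, 17]) cube([17, 144, 286]);
translate([305, 121, 17]) cube([17, 144, 286]);


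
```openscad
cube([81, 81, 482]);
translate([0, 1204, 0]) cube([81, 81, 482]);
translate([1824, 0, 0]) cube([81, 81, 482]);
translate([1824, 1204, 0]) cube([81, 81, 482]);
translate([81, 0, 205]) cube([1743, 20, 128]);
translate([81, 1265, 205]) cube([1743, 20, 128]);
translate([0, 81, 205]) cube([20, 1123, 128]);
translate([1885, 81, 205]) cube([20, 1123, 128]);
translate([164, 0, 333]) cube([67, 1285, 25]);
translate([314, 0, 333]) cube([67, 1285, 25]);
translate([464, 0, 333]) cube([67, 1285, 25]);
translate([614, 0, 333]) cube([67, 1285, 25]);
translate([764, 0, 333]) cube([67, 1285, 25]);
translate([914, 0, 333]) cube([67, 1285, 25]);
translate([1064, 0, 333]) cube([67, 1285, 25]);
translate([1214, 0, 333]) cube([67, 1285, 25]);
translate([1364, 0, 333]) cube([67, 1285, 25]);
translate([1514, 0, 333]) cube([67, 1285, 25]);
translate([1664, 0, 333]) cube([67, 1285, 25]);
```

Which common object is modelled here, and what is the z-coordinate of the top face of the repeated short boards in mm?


A bed frame. The slat-top height is 358 mm.

Four posts, four rails, and a row of slats — a bed frame. Slats sit on the rails at z = 205 + 128 = 333; with slat thickness 25, the top is 358 mm.


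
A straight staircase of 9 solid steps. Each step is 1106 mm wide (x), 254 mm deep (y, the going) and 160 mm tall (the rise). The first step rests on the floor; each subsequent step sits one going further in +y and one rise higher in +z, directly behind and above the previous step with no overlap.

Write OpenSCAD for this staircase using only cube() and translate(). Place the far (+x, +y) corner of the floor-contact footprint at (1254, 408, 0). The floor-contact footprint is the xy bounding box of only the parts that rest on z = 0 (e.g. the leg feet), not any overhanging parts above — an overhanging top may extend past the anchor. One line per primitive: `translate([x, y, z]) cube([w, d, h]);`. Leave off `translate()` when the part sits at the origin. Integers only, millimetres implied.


translate([148, 154, 0]) cube([1106, 254, 160]);
translate([148, 408, 160]) cube([1106, 254, 160]);
translate([148, 662, 320]) cube([1106, 254, 160]);
translate([148, 916, 480]) cube([1106, 254, 160]);
translate([148, 1170, 640]) cube([1106, 254, 160]);
translate([148, 1424, 800]) cube([1106, 254, 160]);
translate([148, 1678, 960]) cube([1106, 254, 160]);
translate([148, 1932, 1120]) cube([1106, 254, 160]);
translate([148, 2186, 1280]) cube([1106, 254, 160]);


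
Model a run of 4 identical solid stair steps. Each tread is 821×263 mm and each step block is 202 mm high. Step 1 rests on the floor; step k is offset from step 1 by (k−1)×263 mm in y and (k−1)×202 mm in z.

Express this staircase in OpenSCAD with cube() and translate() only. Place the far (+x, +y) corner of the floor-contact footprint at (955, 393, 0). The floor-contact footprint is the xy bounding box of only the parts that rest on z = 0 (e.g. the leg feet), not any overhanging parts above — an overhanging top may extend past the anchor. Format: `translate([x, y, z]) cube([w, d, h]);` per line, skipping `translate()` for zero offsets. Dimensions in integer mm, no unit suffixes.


translate([134, 130, 0]) cube([821, 263, 202]);
translate([134, 393, 202]) cube([821, 263, 202]);
translate([134, 656, 404]) cube([821, 263, 202]);
translate([134, 919, 606]) cube([821, 263, 202]);


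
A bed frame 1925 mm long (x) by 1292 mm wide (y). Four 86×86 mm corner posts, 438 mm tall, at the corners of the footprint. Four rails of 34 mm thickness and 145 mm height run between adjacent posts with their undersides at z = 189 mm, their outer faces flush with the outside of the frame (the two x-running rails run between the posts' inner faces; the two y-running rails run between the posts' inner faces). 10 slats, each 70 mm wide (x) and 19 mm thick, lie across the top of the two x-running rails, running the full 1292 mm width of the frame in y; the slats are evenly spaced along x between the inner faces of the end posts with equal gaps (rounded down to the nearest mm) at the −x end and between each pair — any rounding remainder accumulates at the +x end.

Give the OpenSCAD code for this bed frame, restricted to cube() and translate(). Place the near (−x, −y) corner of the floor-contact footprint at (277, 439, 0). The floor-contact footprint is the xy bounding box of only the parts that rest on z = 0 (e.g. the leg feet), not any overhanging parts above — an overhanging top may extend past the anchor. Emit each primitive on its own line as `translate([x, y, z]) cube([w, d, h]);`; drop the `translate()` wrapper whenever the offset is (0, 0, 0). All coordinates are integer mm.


translate([277, 439, 0]) cube([86, 86, 438]);
translate([277, 1645, 0]) cube([86, 86, 438]);
translate([2116, 439, 0]) cube([86, 86, 438]);
translate([2116, 1645, 0]) cube([86, 86, 438]);
translate([363, 439, 189]) cube([1753, 34, 145]);
translate([363, 1697, 189]) cube([1753, 34, 145]);
translate([277, 525, 189]) cube([34, 1120, 145]);
translate([2168, 525, 189]) cube([34, 1120, 145]);
translate([458, 439, 334]) cube([70, 1292, 19]);
translate([623, 439, 334]) cube([70, 1292, 19]);
translate([788, 439, 334]) cube([70, 1292, 19]);
translate([953, 439, 334]) cube([70, 1292, 19]);
translate([1118, 439, 334]) cube([70, 1292, 19]);
translate([1283, 439, 334]) cube([70, 1292, 19]);
translate([1448, 439, 334]) cube([70, 1292, 19]);
translate([1613, 439, 334]) cube([70, 1292, 19]);
translate([1778, 439, 334]) cube([70, 1292, 19]);
translate([1943, 439, 334]) cube([70, 1292, 19]);


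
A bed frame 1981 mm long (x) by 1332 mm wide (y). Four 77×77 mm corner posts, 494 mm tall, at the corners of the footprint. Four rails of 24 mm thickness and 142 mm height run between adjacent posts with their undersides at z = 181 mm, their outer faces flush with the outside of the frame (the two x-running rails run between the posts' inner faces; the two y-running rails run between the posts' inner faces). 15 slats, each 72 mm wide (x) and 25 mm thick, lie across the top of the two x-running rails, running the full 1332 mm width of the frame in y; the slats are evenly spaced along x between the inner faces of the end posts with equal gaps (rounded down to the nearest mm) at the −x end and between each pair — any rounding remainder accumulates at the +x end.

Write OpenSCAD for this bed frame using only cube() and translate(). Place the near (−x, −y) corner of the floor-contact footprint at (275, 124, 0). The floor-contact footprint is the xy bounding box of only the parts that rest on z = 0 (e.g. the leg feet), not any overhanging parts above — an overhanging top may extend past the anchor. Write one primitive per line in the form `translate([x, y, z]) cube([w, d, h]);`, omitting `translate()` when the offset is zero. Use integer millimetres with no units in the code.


translate([275, 124, 0]) cube([77, 77, 494]);
translate([275, 1379, 0]) cube([77, 77, 494]);
translate([2179, 124, 0]) cube([77, 77, 494]);
translate([2179, 1379, 0]) cube([77, 77, 494]);
translate([352, 124, 181]) cube([1827, 24, 142]);
translate([352, 1432, 181]) cube([1827, 24, 142]);
translate([275, 201, 181]) cube([24, 1178, 142]);
translate([2232, 201, 181]) cube([24, 1178, 142]);
translate([398, 124, 323]) cube([72, 1332, 25]);
translate([516, 124, 323]) cube([72, 1332, 25]);
translate([634, 124, 323]) cube([72, 1332, 25]);
translate([752, 124, 323]) cube([72, 1332, 25]);
translate([870, 124, 323]) cube([72, 1332, 25]);
translate([988, 124, 323]) cube([72, 1332, 25]);
translate([1106, 124, 323]) cube([72, 1332, 25]);
translate([1224, 124, 323]) cube([72, 1332, 25]);
translate([1342, 124, 323]) cube([72, 1332, 25]);
translate([1460, 124, 323]) cube([72, 1332, 25]);
translate([1578, 124, 323]) cube([72, 1332, 25]);
translate([1696, 124, 323]) cube([72, 1332, 25]);
translate([1814, 124, 323]) cube([72, 1332, 25]);
translate([1932, 124, 323]) cube([72, 1332, 25]);
translate([2050, 124, 323]) cube([72, 1332, 25]);


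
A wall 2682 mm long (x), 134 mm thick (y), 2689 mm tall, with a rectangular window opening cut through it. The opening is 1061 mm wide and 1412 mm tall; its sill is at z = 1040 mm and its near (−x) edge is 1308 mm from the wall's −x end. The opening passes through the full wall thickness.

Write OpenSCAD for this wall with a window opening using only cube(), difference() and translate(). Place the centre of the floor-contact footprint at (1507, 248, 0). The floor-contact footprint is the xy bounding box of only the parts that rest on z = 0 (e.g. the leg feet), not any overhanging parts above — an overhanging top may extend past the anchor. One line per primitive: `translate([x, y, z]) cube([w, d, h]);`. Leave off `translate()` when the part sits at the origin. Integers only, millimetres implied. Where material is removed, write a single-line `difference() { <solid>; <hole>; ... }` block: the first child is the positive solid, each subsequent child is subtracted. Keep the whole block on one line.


difference() { translate([166, 181, 0]) cube([2682, 134, 2689]); translate([1474, 181, 1040]) cube([1061, 134, 1412]); }


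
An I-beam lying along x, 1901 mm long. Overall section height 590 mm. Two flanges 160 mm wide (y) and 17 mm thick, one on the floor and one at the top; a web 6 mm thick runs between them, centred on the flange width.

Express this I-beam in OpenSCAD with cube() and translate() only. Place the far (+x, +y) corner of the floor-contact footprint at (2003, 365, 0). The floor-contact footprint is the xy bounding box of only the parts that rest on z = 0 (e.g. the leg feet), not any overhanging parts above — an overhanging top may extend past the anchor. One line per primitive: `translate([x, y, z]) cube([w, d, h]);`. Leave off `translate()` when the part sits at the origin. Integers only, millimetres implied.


translate([102, 205, 0]) cube([1901, 160, 17]);
translate([102, 282, 17]) cube([1901, 6, 556]);
translate([102, 205, 573]) cube([1901, 160, 17]);


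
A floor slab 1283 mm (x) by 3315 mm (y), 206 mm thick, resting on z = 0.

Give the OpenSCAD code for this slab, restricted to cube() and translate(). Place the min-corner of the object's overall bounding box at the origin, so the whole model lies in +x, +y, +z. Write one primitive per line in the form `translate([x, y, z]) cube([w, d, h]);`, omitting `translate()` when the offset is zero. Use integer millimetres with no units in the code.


cube([1283, 3315, 206]);


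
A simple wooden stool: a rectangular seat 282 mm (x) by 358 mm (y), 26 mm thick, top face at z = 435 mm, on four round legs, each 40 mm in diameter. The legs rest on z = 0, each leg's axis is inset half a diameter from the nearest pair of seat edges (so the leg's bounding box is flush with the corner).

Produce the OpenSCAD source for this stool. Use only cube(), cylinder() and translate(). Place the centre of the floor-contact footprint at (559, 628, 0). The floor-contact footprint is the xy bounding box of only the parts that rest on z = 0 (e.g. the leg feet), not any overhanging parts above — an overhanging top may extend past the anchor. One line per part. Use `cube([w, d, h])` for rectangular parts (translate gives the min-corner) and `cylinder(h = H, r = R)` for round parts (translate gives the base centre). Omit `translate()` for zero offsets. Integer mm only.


translate([418, 449, 409]) cube([282, 358, 26]);
translate([438, 469, 0]) cylinder(h = 409, r = 20);
translate([680, 469, 0]) cylinder(h = 409, r = 20);
translate([438, 787, 0]) cylinder(h = 409, r = 20);
translate([680, 787, 0]) cylinder(h = 409, r = 20);


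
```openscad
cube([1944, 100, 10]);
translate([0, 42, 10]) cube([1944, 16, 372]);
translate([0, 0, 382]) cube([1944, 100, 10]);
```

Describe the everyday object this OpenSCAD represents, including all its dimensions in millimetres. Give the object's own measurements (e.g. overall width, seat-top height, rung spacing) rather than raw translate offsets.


An I-beam lying along x, 1944 mm long. Overall section height 392 mm. Two flanges 100 mm wide (y) and 10 mm thick, one on the floor and one at the top; a web 16 mm thick runs between them, centred on the flange width.


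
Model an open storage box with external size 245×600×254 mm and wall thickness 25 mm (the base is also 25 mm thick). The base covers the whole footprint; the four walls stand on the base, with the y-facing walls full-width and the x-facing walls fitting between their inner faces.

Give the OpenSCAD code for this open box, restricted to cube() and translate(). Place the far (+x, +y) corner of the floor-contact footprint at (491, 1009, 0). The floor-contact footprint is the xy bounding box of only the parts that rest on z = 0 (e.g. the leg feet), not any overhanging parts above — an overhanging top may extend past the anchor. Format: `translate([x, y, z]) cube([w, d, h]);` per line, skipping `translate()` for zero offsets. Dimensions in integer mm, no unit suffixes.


translate([246, 409, 0]) cube([245, 600, 25]);
translate([246, 409, 25]) cube([245, 25, 229]);
translate([246, 984, 25]) cube([245, 25, 229]);
translate([246, 434, 25]) cube([25, 550, 229]);
translate([466, 434, 25]) cube([25, 550, 229]);


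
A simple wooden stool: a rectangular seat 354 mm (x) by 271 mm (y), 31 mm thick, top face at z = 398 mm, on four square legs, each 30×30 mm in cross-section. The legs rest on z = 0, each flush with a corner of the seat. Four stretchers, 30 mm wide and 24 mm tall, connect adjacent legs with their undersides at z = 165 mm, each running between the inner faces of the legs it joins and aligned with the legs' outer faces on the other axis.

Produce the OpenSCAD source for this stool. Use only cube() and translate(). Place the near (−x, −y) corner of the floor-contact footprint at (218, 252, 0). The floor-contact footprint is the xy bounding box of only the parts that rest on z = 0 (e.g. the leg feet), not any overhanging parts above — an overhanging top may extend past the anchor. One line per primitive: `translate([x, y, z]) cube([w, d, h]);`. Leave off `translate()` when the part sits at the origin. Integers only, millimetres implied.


translate([218, 252, 367]) cube([354, 271, 31]);
translate([218, 252, 0]) cube([30, 30, 367]);
translate([542, 252, 0]) cube([30, 30, 367]);
translate([218, 493, 0]) cube([30, 30, 367]);
translate([542, 493, 0]) cube([30, 30, 367]);
translate([248, 252, 165]) cube([294, 30, 24]);
translate([248, 493, 165]) cube([294, 30, 24]);
translate([218, 282, 165]) cube([30, 211, 24]);
translate([542, 282, 165]) cube([30, 211, 24]);


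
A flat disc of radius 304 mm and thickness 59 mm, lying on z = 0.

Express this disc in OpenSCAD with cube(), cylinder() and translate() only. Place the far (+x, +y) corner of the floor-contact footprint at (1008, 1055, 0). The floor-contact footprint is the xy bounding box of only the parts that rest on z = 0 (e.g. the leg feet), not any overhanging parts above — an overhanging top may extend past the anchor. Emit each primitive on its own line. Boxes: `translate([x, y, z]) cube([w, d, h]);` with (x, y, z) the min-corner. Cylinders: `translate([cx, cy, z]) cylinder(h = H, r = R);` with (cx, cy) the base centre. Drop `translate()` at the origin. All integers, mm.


translate([704, 751, 0]) cylinder(h = 59, r = 304);


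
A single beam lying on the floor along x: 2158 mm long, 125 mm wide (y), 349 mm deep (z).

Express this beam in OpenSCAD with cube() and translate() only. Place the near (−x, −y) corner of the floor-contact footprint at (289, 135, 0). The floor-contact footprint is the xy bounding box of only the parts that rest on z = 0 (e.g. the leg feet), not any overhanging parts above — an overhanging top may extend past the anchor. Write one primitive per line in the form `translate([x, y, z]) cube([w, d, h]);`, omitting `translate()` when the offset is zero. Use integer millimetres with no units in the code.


translate([289, 135, 0]) cube([2158, 125, 349]);
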